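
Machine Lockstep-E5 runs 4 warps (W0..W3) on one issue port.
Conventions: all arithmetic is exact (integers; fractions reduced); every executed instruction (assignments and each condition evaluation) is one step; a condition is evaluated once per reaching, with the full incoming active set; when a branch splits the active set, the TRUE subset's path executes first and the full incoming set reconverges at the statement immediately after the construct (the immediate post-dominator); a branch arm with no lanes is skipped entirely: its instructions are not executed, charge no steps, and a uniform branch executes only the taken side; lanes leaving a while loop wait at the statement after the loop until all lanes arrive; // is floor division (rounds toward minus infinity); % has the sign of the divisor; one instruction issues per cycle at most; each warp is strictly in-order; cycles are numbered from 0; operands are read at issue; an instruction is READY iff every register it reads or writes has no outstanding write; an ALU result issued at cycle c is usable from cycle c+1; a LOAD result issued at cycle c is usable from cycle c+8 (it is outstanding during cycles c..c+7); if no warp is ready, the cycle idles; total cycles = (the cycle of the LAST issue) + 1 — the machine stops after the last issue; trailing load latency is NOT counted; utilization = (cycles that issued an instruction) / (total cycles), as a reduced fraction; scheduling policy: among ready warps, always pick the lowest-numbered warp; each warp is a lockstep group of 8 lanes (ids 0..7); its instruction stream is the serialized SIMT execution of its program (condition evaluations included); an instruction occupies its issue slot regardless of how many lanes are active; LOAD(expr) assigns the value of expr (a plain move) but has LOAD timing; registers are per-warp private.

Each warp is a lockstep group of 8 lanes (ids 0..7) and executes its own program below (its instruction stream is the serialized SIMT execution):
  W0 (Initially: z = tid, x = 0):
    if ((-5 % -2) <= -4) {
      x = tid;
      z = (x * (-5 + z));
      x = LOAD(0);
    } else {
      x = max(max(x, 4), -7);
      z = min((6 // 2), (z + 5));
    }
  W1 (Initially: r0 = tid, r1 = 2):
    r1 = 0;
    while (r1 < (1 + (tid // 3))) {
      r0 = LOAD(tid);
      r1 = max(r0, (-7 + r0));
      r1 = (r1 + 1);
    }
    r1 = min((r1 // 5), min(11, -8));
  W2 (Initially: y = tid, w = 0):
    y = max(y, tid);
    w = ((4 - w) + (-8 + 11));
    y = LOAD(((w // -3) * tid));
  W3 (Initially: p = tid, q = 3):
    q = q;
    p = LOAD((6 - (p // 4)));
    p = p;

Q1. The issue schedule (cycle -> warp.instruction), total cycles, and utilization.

cycle 0: W0.I0
cycle 1: W0.I1
cycle 2: W0.I2
cycle 3: W1.I0
cycle 4: W1.I1
cycle 5: W1.I2
cycle 6: W2.I0
cycle 7: W2.I1
cycle 8: W2.I2
cycle 9: W3.I0
cycle 10: W3.I1
cycle 11: idle
cycle 12: idle
cycle 13: W1.I3
cycle 14: W1.I4
cycle 15: W1.I5
cycle 16: W1.I6
cycle 17: idle
cycle 18: W3.I2

Answer: 19 cycles, utilization 16/19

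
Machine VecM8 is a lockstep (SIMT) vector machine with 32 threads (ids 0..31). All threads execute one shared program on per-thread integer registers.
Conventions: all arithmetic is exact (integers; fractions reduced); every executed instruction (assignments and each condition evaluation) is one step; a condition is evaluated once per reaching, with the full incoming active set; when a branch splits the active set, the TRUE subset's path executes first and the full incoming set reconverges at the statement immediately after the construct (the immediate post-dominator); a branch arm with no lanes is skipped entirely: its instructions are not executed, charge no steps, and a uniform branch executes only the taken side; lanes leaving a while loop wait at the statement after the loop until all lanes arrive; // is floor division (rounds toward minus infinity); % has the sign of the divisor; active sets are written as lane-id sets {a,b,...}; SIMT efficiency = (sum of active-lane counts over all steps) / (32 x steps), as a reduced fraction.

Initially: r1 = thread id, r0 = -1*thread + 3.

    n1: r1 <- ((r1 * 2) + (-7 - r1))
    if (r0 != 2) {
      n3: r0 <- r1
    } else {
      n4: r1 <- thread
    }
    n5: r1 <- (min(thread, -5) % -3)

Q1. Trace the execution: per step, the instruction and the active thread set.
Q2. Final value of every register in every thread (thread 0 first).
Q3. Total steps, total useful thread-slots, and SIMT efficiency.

step 0: r1 <- ((r1 * 2) + (-7 - r1)) {0,1,2,3,4,5,6,7,8,9,10,11,12,13,14,15,16,17,18,19,20,21,22,23,24,25,26,27,28,29,30,31}
step 1: eval (r0 != 2)               {0,1,2,3,4,5,6,7,8,9,10,11,12,13,14,15,16,17,18,19,20,21,22,23,24,25,26,27,28,29,30,31}
step 2: r0 <- r1                     {0,2,3,4,5,6,7,8,9,10,11,12,13,14,15,16,17,18,19,20,21,22,23,24,25,26,27,28,29,30,31}
step 3: r1 <- thread                 {1}
step 4: r1 <- (min(thread, -5) % -3) {0,1,2,3,4,5,6,7,8,9,10,11,12,13,14,15,16,17,18,19,20,21,22,23,24,25,26,27,28,29,30,31}

Answer: 5 steps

r1: -2,-2,-2,-2,-2,-2,-2,-2,-2,-2,-2,-2,-2,-2,-2,-2,-2,-2,-2,-2,-2,-2,-2,-2,-2,-2,-2,-2,-2,-2,-2,-2
r0: -7,2,-5,-4,-3,-2,-1,0,1,2,3,4,5,6,7,8,9,10,11,12,13,14,15,16,17,18,19,20,21,22,23,24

steps = 5; useful = 128; efficiency = 128/160 = 4/5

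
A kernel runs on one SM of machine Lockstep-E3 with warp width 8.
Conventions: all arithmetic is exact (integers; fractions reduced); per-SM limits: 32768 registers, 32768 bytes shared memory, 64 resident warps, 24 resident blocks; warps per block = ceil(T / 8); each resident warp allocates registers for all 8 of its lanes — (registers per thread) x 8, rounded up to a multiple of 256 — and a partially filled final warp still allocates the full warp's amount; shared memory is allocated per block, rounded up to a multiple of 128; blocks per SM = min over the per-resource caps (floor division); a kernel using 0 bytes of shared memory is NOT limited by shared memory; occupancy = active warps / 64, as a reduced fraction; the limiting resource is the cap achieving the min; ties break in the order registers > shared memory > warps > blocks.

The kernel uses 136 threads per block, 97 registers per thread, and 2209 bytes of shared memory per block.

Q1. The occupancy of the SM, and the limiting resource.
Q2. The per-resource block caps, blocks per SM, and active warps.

Answer: occupancy 17/64, limited by registers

registers: 1 block
shared memory: 14 blocks
warps: 3 blocks
blocks: 24 blocks

Answer: 1 block, 17 active warps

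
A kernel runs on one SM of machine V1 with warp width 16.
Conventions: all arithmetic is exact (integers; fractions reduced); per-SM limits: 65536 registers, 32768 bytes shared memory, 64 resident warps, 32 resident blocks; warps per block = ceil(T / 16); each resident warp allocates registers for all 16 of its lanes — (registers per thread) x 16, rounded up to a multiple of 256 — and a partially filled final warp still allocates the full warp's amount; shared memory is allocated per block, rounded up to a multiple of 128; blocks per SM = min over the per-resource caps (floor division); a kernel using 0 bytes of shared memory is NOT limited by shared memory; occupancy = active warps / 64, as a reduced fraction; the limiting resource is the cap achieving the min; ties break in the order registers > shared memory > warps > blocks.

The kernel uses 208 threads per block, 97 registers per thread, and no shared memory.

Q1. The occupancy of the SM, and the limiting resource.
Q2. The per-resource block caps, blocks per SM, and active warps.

Answer: occupancy 13/32, limited by registers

registers: 2 blocks
shared memory: no limit (kernel uses none)
warps: 4 blocks
blocks: 32 blocks

Answer: 2 blocks, 26 active warps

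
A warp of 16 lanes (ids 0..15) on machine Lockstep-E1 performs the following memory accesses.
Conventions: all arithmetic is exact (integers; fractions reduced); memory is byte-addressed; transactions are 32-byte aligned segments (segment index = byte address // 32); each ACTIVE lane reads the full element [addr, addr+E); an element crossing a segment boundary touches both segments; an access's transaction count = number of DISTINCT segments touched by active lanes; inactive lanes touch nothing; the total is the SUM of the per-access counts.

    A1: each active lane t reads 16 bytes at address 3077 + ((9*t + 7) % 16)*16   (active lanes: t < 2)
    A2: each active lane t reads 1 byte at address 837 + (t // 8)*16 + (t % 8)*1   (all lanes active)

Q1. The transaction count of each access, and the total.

A1: 3 transactions
A2: 1 transaction

Answer: 3,1; total 4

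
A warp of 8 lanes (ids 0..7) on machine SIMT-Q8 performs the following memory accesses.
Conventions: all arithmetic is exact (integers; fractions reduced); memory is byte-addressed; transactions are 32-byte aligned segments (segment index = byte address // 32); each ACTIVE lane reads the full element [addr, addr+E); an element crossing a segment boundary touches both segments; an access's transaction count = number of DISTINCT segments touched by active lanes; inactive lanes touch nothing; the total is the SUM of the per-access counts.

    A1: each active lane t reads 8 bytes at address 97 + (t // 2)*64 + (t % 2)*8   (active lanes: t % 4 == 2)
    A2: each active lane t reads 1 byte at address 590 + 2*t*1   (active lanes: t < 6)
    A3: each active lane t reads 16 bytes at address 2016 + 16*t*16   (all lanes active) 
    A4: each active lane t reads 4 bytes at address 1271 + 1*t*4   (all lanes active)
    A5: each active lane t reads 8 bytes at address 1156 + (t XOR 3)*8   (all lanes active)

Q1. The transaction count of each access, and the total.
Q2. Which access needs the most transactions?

A1: 2 transactions
A2: 1 transaction
A3: 8 transactions
A4: 2 transactions
A5: 3 transactions

Answer: 2,1,8,2,3; total 16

Answer: A3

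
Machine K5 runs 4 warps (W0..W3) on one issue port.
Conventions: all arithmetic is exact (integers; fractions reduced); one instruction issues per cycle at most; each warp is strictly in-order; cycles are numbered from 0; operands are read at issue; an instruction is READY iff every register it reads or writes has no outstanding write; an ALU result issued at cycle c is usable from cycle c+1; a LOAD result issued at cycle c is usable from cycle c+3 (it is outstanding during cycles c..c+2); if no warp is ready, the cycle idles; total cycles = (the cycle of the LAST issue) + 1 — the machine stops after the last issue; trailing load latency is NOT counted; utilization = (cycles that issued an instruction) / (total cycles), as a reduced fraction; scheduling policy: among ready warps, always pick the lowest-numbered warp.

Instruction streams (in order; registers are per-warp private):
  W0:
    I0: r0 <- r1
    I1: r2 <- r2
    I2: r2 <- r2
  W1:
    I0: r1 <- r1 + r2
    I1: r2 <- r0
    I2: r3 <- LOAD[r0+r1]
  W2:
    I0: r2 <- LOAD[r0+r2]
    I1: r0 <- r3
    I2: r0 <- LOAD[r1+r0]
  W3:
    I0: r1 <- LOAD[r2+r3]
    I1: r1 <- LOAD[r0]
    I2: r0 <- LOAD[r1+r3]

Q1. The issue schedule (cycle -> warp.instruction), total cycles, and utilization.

cycle 0: W0.I0
cycle 1: W0.I1
cycle 2: W0.I2
cycle 3: W1.I0
cycle 4: W1.I1
cycle 5: W1.I2
cycle 6: W2.I0
cycle 7: W2.I1
cycle 8: W2.I2
cycle 9: W3.I0
cycle 10: idle
cycle 11: idle
cycle 12: W3.I1
cycle 13: idle
cycle 14: idle
cycle 15: W3.I2

Answer: 16 cycles, utilization 3/4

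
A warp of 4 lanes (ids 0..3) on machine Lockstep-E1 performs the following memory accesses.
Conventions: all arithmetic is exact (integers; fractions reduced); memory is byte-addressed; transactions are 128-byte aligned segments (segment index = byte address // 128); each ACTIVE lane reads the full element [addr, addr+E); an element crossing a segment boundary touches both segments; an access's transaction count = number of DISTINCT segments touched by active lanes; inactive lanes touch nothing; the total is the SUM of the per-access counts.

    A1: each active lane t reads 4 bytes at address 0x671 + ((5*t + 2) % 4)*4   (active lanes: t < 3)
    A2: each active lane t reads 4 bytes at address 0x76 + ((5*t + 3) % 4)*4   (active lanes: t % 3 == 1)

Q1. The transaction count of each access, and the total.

A1: 2 transactions
A2: 1 transaction

Answer: 2,1; total 3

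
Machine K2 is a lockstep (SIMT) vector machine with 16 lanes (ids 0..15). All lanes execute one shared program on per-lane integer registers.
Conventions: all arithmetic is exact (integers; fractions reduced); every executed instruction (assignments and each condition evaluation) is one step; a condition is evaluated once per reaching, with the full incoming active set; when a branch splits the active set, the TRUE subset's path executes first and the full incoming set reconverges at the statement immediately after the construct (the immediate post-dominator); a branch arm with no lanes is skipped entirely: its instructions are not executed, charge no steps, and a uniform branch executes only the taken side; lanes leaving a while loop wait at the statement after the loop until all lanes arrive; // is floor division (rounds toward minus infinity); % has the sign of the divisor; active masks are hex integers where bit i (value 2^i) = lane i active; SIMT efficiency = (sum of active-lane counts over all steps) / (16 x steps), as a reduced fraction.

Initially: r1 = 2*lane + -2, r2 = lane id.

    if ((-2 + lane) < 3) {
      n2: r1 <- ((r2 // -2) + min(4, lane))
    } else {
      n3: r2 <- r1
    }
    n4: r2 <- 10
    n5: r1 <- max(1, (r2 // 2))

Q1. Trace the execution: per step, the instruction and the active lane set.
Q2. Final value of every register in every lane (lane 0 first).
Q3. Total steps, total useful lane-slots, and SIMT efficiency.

step 0: eval ((-2 + lane) < 3)       0xffff
step 1: r1 <- ((r2 // -2) + min(4, lane)) 0x001f
step 2: r2 <- r1                     0xffe0
step 3: r2 <- 10                     0xffff
step 4: r1 <- max(1, (r2 // 2))      0xffff

Answer: 5 steps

r1: 5,5,5,5,5,5,5,5,5,5,5,5,5,5,5,5
r2: 10,10,10,10,10,10,10,10,10,10,10,10,10,10,10,10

steps = 5; useful = 64; efficiency = 64/80 = 4/5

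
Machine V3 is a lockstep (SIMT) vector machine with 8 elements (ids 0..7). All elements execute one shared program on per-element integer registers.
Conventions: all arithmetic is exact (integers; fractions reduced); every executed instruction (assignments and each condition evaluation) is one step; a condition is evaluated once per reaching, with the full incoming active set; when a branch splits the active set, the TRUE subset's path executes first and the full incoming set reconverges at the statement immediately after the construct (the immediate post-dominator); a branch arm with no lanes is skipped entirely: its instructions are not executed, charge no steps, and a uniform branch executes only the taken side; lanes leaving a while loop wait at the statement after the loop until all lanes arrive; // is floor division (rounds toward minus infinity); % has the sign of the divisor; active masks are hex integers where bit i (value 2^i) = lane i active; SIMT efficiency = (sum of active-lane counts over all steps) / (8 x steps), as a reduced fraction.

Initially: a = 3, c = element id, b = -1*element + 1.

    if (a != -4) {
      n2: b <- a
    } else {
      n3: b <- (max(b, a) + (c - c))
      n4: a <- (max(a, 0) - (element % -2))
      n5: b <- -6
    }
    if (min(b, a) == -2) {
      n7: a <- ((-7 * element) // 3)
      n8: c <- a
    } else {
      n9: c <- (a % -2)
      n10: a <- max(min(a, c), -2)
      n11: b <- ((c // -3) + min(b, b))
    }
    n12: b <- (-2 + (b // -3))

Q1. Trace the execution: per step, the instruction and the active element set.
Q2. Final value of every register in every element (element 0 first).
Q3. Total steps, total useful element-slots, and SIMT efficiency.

step 0: eval (a != -4)               0xff
step 1: b <- a                       0xff
step 2: eval (min(b, a) == -2)       0xff
step 3: c <- (a % -2)                0xff
step 4: a <- max(min(a, c), -2)      0xff
step 5: b <- ((c // -3) + min(b, b)) 0xff
step 6: b <- (-2 + (b // -3))        0xff

Answer: 7 steps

a: -1,-1,-1,-1,-1,-1,-1,-1
c: -1,-1,-1,-1,-1,-1,-1,-1
b: -3,-3,-3,-3,-3,-3,-3,-3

steps = 7; useful = 56; efficiency = 56/56 = 1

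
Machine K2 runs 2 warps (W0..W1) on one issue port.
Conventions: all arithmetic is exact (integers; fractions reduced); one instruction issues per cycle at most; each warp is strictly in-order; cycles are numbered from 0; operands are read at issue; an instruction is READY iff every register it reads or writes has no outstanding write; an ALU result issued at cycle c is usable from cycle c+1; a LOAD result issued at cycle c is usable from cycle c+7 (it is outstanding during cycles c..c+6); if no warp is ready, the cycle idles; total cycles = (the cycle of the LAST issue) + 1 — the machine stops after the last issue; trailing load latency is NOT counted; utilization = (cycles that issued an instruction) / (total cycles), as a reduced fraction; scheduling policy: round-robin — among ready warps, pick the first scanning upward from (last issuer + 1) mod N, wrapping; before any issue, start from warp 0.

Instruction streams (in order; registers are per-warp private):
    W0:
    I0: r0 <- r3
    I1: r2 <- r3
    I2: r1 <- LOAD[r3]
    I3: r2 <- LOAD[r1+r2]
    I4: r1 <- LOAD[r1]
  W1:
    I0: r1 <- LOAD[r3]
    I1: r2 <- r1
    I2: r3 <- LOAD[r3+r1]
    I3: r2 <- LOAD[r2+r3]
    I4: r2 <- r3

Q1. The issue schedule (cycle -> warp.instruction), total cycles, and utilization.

cycle 0: W0.I0
cycle 1: W1.I0
cycle 2: W0.I1
cycle 3: W0.I2
cycle 4: idle
cycle 5: idle
cycle 6: idle
cycle 7: idle
cycle 8: W1.I1
cycle 9: W1.I2
cycle 10: W0.I3
cycle 11: W0.I4
cycle 12: idle
cycle 13: idle
cycle 14: idle
cycle 15: idle
cycle 16: W1.I3
cycle 17: idle
cycle 18: idle
cycle 19: idle
cycle 20: idle
cycle 21: idle
cycle 22: idle
cycle 23: W1.I4

Answer: 24 cycles, utilization 5/12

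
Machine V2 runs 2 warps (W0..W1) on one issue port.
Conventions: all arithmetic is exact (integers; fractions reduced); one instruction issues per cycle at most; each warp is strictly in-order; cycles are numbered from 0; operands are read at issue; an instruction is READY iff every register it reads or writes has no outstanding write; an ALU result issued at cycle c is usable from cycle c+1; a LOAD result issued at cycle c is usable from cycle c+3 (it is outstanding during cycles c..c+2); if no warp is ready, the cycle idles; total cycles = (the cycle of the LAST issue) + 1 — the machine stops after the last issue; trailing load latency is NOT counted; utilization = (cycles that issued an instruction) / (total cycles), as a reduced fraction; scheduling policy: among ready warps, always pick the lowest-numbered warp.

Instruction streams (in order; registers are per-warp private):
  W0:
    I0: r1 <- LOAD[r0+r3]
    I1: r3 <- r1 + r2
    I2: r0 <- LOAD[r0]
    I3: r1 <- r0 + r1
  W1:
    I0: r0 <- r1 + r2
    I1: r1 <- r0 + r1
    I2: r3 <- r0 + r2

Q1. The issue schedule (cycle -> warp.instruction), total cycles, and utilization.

cycle 0: W0.I0
cycle 1: W1.I0
cycle 2: W1.I1
cycle 3: W0.I1
cycle 4: W0.I2
cycle 5: W1.I2
cycle 6: idle
cycle 7: W0.I3

Answer: 8 cycles, utilization 7/8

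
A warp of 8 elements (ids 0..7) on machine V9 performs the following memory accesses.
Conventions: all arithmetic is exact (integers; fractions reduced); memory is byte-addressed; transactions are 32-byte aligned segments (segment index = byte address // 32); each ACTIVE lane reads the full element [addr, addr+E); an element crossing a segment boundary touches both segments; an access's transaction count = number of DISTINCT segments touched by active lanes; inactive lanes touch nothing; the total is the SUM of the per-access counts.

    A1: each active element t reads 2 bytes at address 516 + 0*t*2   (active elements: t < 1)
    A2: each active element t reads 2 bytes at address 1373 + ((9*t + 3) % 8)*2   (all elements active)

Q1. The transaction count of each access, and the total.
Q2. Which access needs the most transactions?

A1: 1 transaction
A2: 2 transactions

Answer: 1,2; total 3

Answer: A2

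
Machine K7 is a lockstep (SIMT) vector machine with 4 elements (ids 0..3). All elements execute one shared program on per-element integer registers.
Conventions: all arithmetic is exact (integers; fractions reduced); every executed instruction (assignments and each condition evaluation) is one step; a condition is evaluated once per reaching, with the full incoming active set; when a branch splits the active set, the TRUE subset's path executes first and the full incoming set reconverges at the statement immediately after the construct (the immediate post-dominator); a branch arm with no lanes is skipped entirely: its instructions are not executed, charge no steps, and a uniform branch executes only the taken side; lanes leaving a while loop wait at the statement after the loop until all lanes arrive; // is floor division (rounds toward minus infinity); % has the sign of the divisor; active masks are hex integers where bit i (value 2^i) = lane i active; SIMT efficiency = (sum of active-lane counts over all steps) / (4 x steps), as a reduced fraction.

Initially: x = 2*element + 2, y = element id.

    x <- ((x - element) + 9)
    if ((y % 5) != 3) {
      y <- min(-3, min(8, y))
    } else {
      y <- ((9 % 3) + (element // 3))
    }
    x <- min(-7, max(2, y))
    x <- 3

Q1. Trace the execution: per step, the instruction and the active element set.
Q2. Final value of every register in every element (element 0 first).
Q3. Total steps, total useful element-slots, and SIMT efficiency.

step 0: x <- ((x - element) + 9)     0xf
step 1: eval ((y % 5) != 3)          0xf
step 2: y <- min(-3, min(8, y))      0x7
step 3: y <- ((9 % 3) + (element // 3)) 0x8
step 4: x <- min(-7, max(2, y))      0xf
step 5: x <- 3                       0xf

Answer: 6 steps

x: 3,3,3,3
y: -3,-3,-3,1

steps = 6; useful = 20; efficiency = 20/24 = 5/6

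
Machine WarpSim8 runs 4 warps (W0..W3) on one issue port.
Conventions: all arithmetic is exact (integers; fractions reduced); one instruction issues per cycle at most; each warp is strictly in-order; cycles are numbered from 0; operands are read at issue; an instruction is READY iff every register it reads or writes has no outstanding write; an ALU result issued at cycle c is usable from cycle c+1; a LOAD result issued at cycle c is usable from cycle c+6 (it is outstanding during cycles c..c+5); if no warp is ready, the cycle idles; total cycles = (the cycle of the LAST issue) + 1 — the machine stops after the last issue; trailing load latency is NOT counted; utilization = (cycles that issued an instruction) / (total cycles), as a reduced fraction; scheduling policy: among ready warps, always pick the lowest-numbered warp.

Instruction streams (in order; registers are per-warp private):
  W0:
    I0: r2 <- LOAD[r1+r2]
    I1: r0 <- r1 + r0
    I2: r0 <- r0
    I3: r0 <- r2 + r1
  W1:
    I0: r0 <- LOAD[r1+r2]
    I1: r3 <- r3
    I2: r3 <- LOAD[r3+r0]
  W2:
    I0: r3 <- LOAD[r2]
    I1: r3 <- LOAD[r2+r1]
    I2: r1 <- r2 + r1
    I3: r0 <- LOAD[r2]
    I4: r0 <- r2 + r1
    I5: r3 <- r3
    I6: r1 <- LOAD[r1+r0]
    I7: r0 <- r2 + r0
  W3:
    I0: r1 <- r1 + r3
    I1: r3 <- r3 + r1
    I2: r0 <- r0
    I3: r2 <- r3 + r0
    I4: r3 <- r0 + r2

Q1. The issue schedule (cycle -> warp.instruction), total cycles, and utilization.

cycle 0: W0.I0
cycle 1: W0.I1
cycle 2: W0.I2
cycle 3: W1.I0
cycle 4: W1.I1
cycle 5: W2.I0
cycle 6: W0.I3
cycle 7: W3.I0
cycle 8: W3.I1
cycle 9: W1.I2
cycle 10: W3.I2
cycle 11: W2.I1
cycle 12: W2.I2
cycle 13: W2.I3
cycle 14: W3.I3
cycle 15: W3.I4
cycle 16: idle
cycle 17: idle
cycle 18: idle
cycle 19: W2.I4
cycle 20: W2.I5
cycle 21: W2.I6
cycle 22: W2.I7

Answer: 23 cycles, utilization 20/23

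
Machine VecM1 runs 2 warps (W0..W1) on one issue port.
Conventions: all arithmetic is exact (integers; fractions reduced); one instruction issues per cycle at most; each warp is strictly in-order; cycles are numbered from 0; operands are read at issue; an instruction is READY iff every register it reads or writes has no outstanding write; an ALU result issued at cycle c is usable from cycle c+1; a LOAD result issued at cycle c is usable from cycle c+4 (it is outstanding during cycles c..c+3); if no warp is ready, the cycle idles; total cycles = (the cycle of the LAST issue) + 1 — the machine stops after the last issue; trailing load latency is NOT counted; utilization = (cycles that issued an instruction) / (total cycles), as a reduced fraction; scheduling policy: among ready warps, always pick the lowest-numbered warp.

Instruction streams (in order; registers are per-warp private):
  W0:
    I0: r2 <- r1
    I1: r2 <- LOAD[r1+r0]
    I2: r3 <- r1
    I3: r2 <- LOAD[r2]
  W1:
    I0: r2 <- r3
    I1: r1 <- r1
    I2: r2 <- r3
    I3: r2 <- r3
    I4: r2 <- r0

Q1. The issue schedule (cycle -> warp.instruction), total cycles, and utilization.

cycle 0: W0.I0
cycle 1: W0.I1
cycle 2: W0.I2
cycle 3: W1.I0
cycle 4: W1.I1
cycle 5: W0.I3
cycle 6: W1.I2
cycle 7: W1.I3
cycle 8: W1.I4

Answer: 9 cycles, utilization 1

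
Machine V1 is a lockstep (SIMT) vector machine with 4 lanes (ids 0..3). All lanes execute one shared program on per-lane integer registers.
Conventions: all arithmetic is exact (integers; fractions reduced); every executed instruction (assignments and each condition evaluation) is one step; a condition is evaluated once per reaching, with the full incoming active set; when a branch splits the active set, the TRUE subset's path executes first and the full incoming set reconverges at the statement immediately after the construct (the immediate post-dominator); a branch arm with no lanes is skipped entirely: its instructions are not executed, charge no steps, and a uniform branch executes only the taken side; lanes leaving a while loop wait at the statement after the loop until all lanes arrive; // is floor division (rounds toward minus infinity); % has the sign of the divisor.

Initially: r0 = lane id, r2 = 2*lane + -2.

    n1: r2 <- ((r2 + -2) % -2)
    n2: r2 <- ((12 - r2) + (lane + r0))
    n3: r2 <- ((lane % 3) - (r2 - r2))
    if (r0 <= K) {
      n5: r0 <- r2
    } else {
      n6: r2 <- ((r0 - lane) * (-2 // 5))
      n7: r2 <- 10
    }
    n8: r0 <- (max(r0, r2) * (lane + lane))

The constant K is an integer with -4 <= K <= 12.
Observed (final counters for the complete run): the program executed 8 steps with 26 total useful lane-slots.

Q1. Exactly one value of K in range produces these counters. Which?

Answer: K = 1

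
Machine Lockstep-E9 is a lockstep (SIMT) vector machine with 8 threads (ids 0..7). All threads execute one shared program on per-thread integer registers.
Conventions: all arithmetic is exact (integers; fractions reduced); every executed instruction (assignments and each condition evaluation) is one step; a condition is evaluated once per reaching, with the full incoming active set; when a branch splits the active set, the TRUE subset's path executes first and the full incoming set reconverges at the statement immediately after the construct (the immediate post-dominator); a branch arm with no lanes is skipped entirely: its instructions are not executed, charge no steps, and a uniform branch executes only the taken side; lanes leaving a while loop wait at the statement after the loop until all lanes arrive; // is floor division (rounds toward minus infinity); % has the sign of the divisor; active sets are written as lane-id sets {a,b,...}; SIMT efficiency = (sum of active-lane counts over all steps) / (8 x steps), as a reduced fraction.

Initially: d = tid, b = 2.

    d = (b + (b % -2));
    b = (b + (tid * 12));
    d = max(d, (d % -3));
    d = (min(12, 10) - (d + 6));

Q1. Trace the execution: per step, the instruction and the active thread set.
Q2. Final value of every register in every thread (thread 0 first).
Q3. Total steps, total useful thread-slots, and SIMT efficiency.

step 0: d <- (b + (b % -2))          {0,1,2,3,4,5,6,7}
step 1: b <- (b + (tid * 12))        {0,1,2,3,4,5,6,7}
step 2: d <- max(d, (d % -3))        {0,1,2,3,4,5,6,7}
step 3: d <- (min(12, 10) - (d + 6)) {0,1,2,3,4,5,6,7}

Answer: 4 steps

d: 2,2,2,2,2,2,2,2
b: 2,14,26,38,50,62,74,86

steps = 4; useful = 32; efficiency = 32/32 = 1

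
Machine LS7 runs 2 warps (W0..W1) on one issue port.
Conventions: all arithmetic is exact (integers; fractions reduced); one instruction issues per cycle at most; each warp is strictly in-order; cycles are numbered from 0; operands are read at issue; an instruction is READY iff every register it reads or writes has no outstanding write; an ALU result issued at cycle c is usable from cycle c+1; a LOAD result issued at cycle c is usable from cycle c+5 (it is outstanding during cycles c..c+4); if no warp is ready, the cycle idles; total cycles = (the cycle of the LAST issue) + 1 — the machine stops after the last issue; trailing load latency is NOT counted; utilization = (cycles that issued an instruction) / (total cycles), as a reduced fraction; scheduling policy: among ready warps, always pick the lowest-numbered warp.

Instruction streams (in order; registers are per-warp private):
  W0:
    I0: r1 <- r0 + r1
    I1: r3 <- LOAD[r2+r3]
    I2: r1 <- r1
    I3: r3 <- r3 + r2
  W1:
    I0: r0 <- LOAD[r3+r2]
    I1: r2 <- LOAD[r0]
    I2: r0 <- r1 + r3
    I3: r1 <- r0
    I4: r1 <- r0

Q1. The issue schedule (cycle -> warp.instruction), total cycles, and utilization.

cycle 0: W0.I0
cycle 1: W0.I1
cycle 2: W0.I2
cycle 3: W1.I0
cycle 4: idle
cycle 5: idle
cycle 6: W0.I3
cycle 7: idle
cycle 8: W1.I1
cycle 9: W1.I2
cycle 10: W1.I3
cycle 11: W1.I4

Answer: 12 cycles, utilization 3/4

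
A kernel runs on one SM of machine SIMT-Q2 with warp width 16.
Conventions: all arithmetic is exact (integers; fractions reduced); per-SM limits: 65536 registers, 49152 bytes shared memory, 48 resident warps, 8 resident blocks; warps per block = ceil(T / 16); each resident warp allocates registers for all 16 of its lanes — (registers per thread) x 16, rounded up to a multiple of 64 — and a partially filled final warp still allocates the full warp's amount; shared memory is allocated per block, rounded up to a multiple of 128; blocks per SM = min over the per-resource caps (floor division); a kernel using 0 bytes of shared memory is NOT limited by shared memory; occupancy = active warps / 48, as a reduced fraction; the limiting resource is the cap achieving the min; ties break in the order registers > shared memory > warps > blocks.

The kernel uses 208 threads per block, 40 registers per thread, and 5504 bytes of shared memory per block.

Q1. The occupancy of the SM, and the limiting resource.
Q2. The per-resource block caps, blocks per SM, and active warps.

Answer: occupancy 13/16, limited by warps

registers: 7 blocks
shared memory: 8 blocks
warps: 3 blocks
blocks: 8 blocks

Answer: 3 blocks, 39 active warps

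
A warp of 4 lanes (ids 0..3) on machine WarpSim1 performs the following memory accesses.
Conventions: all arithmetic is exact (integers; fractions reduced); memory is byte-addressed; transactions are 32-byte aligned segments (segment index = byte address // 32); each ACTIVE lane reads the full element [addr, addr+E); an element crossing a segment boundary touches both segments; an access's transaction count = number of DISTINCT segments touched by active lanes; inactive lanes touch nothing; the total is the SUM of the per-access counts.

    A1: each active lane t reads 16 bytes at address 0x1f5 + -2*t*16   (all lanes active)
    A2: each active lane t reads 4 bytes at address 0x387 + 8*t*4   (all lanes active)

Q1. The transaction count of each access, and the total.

A1: 5 transactions
A2: 4 transactions

Answer: 5,4; total 9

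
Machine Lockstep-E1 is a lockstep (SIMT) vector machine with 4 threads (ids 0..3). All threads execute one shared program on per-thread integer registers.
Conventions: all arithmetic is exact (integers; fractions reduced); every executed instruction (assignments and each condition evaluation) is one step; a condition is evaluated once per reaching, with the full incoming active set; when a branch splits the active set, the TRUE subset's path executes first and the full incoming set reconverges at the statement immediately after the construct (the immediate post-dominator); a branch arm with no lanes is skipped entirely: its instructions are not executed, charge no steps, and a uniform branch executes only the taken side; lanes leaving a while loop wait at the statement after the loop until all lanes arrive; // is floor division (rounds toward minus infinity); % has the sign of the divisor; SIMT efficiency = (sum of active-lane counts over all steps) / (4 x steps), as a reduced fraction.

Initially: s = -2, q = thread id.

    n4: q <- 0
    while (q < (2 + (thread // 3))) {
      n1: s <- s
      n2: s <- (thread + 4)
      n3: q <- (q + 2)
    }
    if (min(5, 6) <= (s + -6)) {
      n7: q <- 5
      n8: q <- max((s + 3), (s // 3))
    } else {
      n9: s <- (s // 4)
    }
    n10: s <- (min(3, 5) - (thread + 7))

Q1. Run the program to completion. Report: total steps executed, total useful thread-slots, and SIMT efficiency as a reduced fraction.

Answer: 13 steps, 40 useful, 10/13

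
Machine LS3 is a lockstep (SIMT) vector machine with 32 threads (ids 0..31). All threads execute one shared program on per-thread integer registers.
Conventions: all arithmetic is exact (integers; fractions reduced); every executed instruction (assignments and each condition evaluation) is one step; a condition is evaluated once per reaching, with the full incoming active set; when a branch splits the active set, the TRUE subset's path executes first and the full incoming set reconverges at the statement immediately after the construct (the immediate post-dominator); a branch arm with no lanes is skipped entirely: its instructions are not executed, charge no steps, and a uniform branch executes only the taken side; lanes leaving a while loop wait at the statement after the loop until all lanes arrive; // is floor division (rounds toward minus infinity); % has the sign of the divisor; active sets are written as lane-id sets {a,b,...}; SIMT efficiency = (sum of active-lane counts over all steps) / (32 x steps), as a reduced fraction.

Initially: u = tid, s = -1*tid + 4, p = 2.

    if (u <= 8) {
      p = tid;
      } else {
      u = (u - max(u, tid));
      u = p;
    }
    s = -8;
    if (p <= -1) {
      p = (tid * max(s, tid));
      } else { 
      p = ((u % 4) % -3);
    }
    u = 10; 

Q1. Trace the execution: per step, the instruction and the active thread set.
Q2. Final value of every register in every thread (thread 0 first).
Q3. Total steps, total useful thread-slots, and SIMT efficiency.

step 0: eval (u <= 8)                {0,1,2,3,4,5,6,7,8,9,10,11,12,13,14,15,16,17,18,19,20,21,22,23,24,25,26,27,28,29,30,31}
step 1: p <- tid                     {0,1,2,3,4,5,6,7,8}
step 2: u <- (u - max(u, tid))       {9,10,11,12,13,14,15,16,17,18,19,20,21,22,23,24,25,26,27,28,29,30,31}
step 3: u <- p                       {9,10,11,12,13,14,15,16,17,18,19,20,21,22,23,24,25,26,27,28,29,30,31}
step 4: s <- -8                      {0,1,2,3,4,5,6,7,8,9,10,11,12,13,14,15,16,17,18,19,20,21,22,23,24,25,26,27,28,29,30,31}
step 5: eval (p <= -1)               {0,1,2,3,4,5,6,7,8,9,10,11,12,13,14,15,16,17,18,19,20,21,22,23,24,25,26,27,28,29,30,31}
step 6: p <- ((u % 4) % -3)          {0,1,2,3,4,5,6,7,8,9,10,11,12,13,14,15,16,17,18,19,20,21,22,23,24,25,26,27,28,29,30,31}
step 7: u <- 10                      {0,1,2,3,4,5,6,7,8,9,10,11,12,13,14,15,16,17,18,19,20,21,22,23,24,25,26,27,28,29,30,31}

Answer: 8 steps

u: 10,10,10,10,10,10,10,10,10,10,10,10,10,10,10,10,10,10,10,10,10,10,10,10,10,10,10,10,10,10,10,10
s: -8,-8,-8,-8,-8,-8,-8,-8,-8,-8,-8,-8,-8,-8,-8,-8,-8,-8,-8,-8,-8,-8,-8,-8,-8,-8,-8,-8,-8,-8,-8,-8
p: 0,-2,-1,0,0,-2,-1,0,0,-1,-1,-1,-1,-1,-1,-1,-1,-1,-1,-1,-1,-1,-1,-1,-1,-1,-1,-1,-1,-1,-1,-1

steps = 8; useful = 215; efficiency = 215/256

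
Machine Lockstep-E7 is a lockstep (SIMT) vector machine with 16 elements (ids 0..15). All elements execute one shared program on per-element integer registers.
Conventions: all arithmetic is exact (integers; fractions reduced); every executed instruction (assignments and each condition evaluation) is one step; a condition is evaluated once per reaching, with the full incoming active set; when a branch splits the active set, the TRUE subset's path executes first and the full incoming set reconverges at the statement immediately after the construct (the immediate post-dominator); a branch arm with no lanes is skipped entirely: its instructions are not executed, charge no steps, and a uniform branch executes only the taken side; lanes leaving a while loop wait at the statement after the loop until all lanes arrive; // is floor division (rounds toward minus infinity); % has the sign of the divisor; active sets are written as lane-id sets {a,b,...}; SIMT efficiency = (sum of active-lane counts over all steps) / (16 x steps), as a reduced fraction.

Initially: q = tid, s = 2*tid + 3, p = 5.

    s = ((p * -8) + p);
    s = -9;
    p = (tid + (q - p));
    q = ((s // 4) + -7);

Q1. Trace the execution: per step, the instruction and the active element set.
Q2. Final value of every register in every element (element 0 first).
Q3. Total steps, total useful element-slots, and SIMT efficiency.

step 0: s <- ((p * -8) + p)          {0,1,2,3,4,5,6,7,8,9,10,11,12,13,14,15}
step 1: s <- -9                      {0,1,2,3,4,5,6,7,8,9,10,11,12,13,14,15}
step 2: p <- (tid + (q - p))         {0,1,2,3,4,5,6,7,8,9,10,11,12,13,14,15}
step 3: q <- ((s // 4) + -7)         {0,1,2,3,4,5,6,7,8,9,10,11,12,13,14,15}

Answer: 4 steps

q: -10,-10,-10,-10,-10,-10,-10,-10,-10,-10,-10,-10,-10,-10,-10,-10
s: -9,-9,-9,-9,-9,-9,-9,-9,-9,-9,-9,-9,-9,-9,-9,-9
p: -5,-3,-1,1,3,5,7,9,11,13,15,17,19,21,23,25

steps = 4; useful = 64; efficiency = 64/64 = 1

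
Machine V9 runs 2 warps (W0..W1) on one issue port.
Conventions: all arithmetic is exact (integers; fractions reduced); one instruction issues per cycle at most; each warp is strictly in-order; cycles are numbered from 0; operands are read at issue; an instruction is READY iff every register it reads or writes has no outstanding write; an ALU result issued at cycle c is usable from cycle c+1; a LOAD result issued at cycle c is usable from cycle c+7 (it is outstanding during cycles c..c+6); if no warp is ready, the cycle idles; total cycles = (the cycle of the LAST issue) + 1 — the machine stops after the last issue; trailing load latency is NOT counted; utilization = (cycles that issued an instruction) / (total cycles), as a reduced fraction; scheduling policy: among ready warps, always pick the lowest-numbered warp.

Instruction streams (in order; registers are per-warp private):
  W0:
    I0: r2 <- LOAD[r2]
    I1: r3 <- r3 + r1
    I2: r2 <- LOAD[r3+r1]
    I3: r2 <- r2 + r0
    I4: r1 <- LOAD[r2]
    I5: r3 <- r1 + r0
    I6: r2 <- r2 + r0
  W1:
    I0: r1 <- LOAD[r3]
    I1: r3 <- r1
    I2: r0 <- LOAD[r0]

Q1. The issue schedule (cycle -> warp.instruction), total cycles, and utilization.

cycle 0: W0.I0
cycle 1: W0.I1
cycle 2: W1.I0
cycle 3: idle
cycle 4: idle
cycle 5: idle
cycle 6: idle
cycle 7: W0.I2
cycle 8: idle
cycle 9: W1.I1
cycle 10: W1.I2
cycle 11: idle
cycle 12: idle
cycle 13: idle
cycle 14: W0.I3
cycle 15: W0.I4
cycle 16: idle
cycle 17: idle
cycle 18: idle
cycle 19: idle
cycle 20: idle
cycle 21: idle
cycle 22: W0.I5
cycle 23: W0.I6

Answer: 24 cycles, utilization 5/12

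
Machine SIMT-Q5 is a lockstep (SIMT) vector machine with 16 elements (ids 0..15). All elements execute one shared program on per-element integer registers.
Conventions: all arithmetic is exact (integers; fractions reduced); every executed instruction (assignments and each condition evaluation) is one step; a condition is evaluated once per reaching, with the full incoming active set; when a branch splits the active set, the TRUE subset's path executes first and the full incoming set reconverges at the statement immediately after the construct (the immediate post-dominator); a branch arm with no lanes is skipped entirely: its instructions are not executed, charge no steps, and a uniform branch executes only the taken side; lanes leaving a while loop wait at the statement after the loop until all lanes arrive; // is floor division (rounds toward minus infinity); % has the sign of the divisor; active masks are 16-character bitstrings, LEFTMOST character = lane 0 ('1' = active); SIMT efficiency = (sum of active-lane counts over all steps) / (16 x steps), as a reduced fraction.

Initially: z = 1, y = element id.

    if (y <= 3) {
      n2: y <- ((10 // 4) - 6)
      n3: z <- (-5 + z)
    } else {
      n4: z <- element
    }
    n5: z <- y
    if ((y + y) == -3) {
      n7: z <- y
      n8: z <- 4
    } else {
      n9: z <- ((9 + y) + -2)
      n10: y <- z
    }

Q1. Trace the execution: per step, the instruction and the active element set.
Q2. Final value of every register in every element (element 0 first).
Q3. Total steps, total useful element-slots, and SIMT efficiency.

step 0: eval (y <= 3)                1111111111111111
step 1: y <- ((10 // 4) - 6)         1111000000000000
step 2: z <- (-5 + z)                1111000000000000
step 3: z <- element                 0000111111111111
step 4: z <- y                       1111111111111111
step 5: eval ((y + y) == -3)         1111111111111111
step 6: z <- ((9 + y) + -2)          1111111111111111
step 7: y <- z                       1111111111111111

Answer: 8 steps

z: 3,3,3,3,11,12,13,14,15,16,17,18,19,20,21,22
y: 3,3,3,3,11,12,13,14,15,16,17,18,19,20,21,22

steps = 8; useful = 100; efficiency = 100/128 = 25/32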